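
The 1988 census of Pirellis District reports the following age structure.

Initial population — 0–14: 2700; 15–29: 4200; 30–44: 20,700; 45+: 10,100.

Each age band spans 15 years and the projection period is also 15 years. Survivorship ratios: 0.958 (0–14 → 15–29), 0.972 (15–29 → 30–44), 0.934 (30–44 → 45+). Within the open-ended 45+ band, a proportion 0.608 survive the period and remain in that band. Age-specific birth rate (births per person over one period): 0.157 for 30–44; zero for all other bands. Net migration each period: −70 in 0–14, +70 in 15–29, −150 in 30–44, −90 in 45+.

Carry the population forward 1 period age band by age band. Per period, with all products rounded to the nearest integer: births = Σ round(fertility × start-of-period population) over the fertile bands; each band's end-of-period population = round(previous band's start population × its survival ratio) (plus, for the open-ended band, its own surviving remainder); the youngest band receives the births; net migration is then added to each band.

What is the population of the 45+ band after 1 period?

— Period 1 —
Births: 20700 * 0.157 = 3250
15–29: 2700 * 0.958 = 2587
30–44: 4200 * 0.972 = 4082
45+: 20700 * 0.934 + 10100 * 0.608 = 19334 + 6141 = 25475
Net migration: 0–14 − 70 → 3180; 15–29 + 70 → 2657; 30–44 − 150 → 3932; 45+ − 90 → 25385
End of period: [3180, 2657, 3932, 25385]

25385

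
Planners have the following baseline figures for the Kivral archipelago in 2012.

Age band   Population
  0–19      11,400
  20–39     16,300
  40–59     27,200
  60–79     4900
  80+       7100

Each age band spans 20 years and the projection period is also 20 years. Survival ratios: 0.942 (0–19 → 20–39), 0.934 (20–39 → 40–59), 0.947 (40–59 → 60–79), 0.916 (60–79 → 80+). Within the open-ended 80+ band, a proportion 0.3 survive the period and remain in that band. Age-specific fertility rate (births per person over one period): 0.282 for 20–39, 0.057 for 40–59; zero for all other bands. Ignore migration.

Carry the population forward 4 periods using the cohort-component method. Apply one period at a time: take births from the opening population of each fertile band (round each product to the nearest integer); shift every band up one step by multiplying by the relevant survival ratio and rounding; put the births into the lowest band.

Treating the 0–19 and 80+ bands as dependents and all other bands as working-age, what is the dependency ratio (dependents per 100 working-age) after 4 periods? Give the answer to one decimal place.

153.5

After projecting period 1:
Births: 16300 * 0.282 = 4597 ; 27200 * 0.057 = 1550 → 6147
20–39: 11400 * 0.942 = 10739
40–59: 16300 * 0.934 = 15224
60–79: 27200 * 0.947 = 25758
80+: 4900 * 0.916 + 7100 * 0.3 = 4488 + 2130 = 6618
Population now: 0–19=6147, 20–39=10739, 40–59=15224, 60–79=25758, 80+=6618
After projecting period 2:
Births: 10739 * 0.282 = 3028 ; 15224 * 0.057 = 868 → 3896
20–39: 6147 * 0.942 = 5790
40–59: 10739 * 0.934 = 10030
60–79: 15224 * 0.947 = 14417
80+: 25758 * 0.916 + 6618 * 0.3 = 23594 + 1985 = 25579
Population now: 0–19=3896, 20–39=5790, 40–59=10030, 60–79=14417, 80+=25579
After projecting period 3:
Births: 5790 * 0.282 = 1633 ; 10030 * 0.057 = 572 → 2205
20–39: 3896 * 0.942 = 3670
40–59: 5790 * 0.934 = 5408
60–79: 10030 * 0.947 = 9498
80+: 14417 * 0.916 + 25579 * 0.3 = 13206 + 7674 = 20880
Population now: 0–19=2205, 20–39=3670, 40–59=5408, 60–79=9498, 80+=20880
After projecting period 4:
Births: 3670 * 0.282 = 1035 ; 5408 * 0.057 = 308 → 1343
20–39: 2205 * 0.942 = 2077
40–59: 3670 * 0.934 = 3428
60–79: 5408 * 0.947 = 5121
80+: 9498 * 0.916 + 20880 * 0.3 = 8700 + 6264 = 14964
Population now: 0–19=1343, 20–39=2077, 40–59=3428, 60–79=5121, 80+=14964
Dependents (band 0–19 + band 80+) = 1343 + 14964 = 16307; working-age = 10626; ratio = 16307/10626 × 100 = 153.5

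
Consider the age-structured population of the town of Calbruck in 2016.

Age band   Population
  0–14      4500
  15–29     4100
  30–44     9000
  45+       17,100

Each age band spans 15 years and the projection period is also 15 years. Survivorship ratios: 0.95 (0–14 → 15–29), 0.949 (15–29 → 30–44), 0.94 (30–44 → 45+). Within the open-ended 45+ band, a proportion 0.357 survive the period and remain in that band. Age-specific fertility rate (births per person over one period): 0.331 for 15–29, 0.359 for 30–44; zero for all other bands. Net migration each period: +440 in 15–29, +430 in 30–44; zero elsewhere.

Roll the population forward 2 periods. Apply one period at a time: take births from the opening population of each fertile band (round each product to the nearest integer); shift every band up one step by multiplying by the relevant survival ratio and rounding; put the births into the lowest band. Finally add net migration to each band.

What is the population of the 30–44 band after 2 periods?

Call the groups 1 to 4, youngest first.
After projecting period 1:
Births: 4100 × 0.331 = 1357  |  9000 × 0.359 = 3231 — total 4588
Group 2: 4500 × 0.95 = 4275
Group 3: 4100 × 0.949 = 3891
Group 4: 9000 × 0.94 + 17100 × 0.357 = 8460 + 6105 = 14565
Net migration: Group 2 + 440 → 4715; Group 3 + 430 → 4321
Giving 4588 / 4715 / 4321 / 14565.
After projecting period 2:
Births: 4715 × 0.331 = 1561  |  4321 × 0.359 = 1551 — total 3112
Group 2: 4588 × 0.95 = 4359
Group 3: 4715 × 0.949 = 4475
Group 4: 4321 × 0.94 + 14565 × 0.357 = 4062 + 5200 = 9262
Net migration: Group 2 + 440 → 4799; Group 3 + 430 → 4905
Giving 3112 / 4799 / 4905 / 9262.

4905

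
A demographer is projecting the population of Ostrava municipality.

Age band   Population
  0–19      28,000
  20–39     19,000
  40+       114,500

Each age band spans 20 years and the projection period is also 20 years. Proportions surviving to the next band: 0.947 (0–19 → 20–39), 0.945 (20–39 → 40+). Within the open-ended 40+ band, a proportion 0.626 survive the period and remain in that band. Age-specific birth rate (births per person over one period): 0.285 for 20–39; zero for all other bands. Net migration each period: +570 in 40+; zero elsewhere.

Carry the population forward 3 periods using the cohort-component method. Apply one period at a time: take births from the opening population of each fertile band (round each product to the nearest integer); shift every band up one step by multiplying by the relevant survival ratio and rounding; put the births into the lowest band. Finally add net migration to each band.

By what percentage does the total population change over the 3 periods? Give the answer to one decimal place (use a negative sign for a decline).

— Period 1 —
Births: 19000 × 0.285 = 5415
20–39: 28000 × 0.947 = 26516
40+: 19000 × 0.945 + 114500 × 0.626 = 17955 + 71677 = 89632
Net migration: 40+ + 570 → 90202
Population now: 0–19=5415, 20–39=26516, 40+=90202
— Period 2 —
Births: 26516 × 0.285 = 7557
20–39: 5415 × 0.947 = 5128
40+: 26516 × 0.945 + 90202 × 0.626 = 25058 + 56466 = 81524
Net migration: 40+ + 570 → 82094
Population now: 0–19=7557, 20–39=5128, 40+=82094
— Period 3 —
Births: 5128 × 0.285 = 1461
20–39: 7557 × 0.947 = 7156
40+: 5128 × 0.945 + 82094 × 0.626 = 4846 + 51391 = 56237
Net migration: 40+ + 570 → 56807
Population now: 0–19=1461, 20–39=7156, 40+=56807
Total: 161500 → 65424; change = -96076; percentage change = -59.5%

-59.5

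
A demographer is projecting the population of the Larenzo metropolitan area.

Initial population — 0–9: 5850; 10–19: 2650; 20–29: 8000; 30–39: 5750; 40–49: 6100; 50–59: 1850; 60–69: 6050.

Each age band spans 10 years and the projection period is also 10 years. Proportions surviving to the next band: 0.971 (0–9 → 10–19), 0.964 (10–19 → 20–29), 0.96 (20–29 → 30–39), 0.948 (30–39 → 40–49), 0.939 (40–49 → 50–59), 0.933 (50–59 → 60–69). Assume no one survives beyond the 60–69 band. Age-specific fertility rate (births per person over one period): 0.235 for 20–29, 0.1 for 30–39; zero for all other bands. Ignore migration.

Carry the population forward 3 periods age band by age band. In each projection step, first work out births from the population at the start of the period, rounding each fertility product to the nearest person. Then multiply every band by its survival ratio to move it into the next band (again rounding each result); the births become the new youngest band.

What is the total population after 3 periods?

Let band 1 be 0–9 through band 7 = 60–69.
— Period 1 —
Births: 8000 × 0.235 = 1880, 5750 × 0.1 = 575 ⇒ total 2455
Band 2: 5850 × 0.971 = 5680
Band 3: 2650 × 0.964 = 2555
Band 4: 8000 × 0.96 = 7680
Band 5: 5750 × 0.948 = 5451
Band 6: 6100 × 0.939 = 5728
Band 7: 1850 × 0.933 = 1726
End of period: [2455, 5680, 2555, 7680, 5451, 5728, 1726]
— Period 2 —
Births: 2555 × 0.235 = 600, 7680 × 0.1 = 768 ⇒ total 1368
Band 2: 2455 × 0.971 = 2384
Band 3: 5680 × 0.964 = 5476
Band 4: 2555 × 0.96 = 2453
Band 5: 7680 × 0.948 = 7281
Band 6: 5451 × 0.939 = 5118
Band 7: 5728 × 0.933 = 5344
End of period: [1368, 2384, 5476, 2453, 7281, 5118, 5344]
— Period 3 —
Births: 5476 × 0.235 = 1287, 2453 × 0.1 = 245 ⇒ total 1532
Band 2: 1368 × 0.971 = 1328
Band 3: 2384 × 0.964 = 2298
Band 4: 5476 × 0.96 = 5257
Band 5: 2453 × 0.948 = 2325
Band 6: 7281 × 0.939 = 6837
Band 7: 5118 × 0.933 = 4775
End of period: [1532, 1328, 2298, 5257, 2325, 6837, 4775]
Total after period 3: 1532 + 1328 + 2298 + 5257 + 2325 + 6837 + 4775 = 24352

24352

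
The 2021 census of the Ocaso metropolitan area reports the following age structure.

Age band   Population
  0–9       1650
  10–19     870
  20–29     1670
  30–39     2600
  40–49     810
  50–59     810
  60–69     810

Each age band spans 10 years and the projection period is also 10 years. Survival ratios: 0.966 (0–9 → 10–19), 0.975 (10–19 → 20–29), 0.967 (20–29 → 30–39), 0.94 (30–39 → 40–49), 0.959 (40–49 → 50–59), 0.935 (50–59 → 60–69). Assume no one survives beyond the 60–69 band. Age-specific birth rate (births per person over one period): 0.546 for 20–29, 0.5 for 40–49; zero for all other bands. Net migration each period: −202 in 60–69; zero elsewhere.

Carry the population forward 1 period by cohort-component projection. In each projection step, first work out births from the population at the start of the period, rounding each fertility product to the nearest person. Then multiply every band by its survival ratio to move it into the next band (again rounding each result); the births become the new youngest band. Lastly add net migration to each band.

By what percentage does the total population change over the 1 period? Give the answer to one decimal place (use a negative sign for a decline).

Numbering the bands 1..7 from youngest to oldest:
— Period 1 —
Births: 1670 × 0.546 = 912 ; 810 × 0.5 = 405 → 1317
Band 2: 1650 × 0.966 = 1594
Band 3: 870 × 0.975 = 848
Band 4: 1670 × 0.967 = 1615
Band 5: 2600 × 0.94 = 2444
Band 6: 810 × 0.959 = 777
Band 7: 810 × 0.935 = 757
Net migration: Band 7 − 202 → 555
→ [1317, 1594, 848, 1615, 2444, 777, 555]
Total: 9220 → 9150; change = -70; percentage change = -0.8%

-0.8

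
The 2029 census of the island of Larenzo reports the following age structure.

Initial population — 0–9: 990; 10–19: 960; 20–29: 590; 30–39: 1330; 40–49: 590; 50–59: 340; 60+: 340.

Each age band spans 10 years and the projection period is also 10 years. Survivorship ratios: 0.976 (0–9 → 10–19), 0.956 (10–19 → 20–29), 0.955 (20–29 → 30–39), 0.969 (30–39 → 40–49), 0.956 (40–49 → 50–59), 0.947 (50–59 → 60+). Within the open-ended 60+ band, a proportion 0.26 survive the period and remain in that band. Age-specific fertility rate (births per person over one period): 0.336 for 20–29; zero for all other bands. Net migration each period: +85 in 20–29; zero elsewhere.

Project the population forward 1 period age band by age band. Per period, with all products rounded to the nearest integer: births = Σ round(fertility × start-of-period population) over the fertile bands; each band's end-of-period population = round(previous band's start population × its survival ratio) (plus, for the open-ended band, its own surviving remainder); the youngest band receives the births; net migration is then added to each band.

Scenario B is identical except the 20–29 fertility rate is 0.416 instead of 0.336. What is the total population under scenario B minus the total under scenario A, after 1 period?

After projecting period 1:
Births: 590 × 0.336 = 198
10–19: 990 × 0.976 = 966
20–29: 960 × 0.956 = 918
30–39: 590 × 0.955 = 563
40–49: 1330 × 0.969 = 1289
50–59: 590 × 0.956 = 564
60+: 340 × 0.947 + 340 × 0.26 = 322 + 88 = 410
Net migration: 20–29 + 85 → 1003
→ [198, 966, 1003, 563, 1289, 564, 410]
Scenario A total after 1 period: 4993
Scenario B projection —
After projecting period 1:
Births: 590 × 0.416 = 245
10–19: 990 × 0.976 = 966
20–29: 960 × 0.956 = 918
30–39: 590 × 0.955 = 563
40–49: 1330 × 0.969 = 1289
50–59: 590 × 0.956 = 564
60+: 340 × 0.947 + 340 × 0.26 = 322 + 88 = 410
Net migration: 20–29 + 85 → 1003
→ [245, 966, 1003, 563, 1289, 564, 410]
Scenario B total after 1 period: 5040
Difference B − A = 5040 − 4993 = 47

47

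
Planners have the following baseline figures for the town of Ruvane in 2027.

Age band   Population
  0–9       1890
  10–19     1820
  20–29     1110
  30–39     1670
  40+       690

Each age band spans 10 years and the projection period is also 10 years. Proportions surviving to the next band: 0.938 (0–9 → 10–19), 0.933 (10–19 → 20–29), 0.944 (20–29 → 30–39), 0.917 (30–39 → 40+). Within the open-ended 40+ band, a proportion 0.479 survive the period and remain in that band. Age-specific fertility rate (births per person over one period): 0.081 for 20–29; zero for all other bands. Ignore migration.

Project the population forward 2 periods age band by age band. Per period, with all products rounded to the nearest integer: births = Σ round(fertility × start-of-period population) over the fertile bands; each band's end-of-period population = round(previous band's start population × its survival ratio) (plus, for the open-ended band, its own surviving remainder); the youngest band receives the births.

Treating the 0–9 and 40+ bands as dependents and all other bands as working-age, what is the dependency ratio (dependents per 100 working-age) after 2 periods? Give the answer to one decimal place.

59.6

[period 1]
Births: 1110 × 0.081 = 90
10–19: 1890 × 0.938 = 1773
20–29: 1820 × 0.933 = 1698
30–39: 1110 × 0.944 = 1048
40+: 1670 × 0.917 + 690 × 0.479 = 1531 + 331 = 1862
→ [90, 1773, 1698, 1048, 1862]
[period 2]
Births: 1698 × 0.081 = 138
10–19: 90 × 0.938 = 84
20–29: 1773 × 0.933 = 1654
30–39: 1698 × 0.944 = 1603
40+: 1048 × 0.917 + 1862 × 0.479 = 961 + 892 = 1853
→ [138, 84, 1654, 1603, 1853]
Dependents (band 0–9 + band 40+) = 138 + 1853 = 1991; working-age = 3341; ratio = 1991/3341 × 100 = 59.6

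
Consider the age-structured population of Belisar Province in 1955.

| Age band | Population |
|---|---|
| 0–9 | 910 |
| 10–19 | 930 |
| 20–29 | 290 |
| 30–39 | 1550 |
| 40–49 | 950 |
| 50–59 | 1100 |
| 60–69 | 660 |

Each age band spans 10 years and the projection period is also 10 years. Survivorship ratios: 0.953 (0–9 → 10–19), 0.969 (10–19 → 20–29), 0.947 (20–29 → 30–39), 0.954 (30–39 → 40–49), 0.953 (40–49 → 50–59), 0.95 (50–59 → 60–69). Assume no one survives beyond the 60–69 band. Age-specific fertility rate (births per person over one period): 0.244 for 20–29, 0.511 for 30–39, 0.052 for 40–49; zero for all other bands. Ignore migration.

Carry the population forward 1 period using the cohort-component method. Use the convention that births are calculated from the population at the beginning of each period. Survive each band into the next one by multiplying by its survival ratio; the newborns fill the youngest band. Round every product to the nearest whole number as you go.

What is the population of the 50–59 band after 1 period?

Call the groups 1 to 7, youngest first.
Period 1:
Births: 290 * 0.244 = 71, 1550 * 0.511 = 792, 950 * 0.052 = 49 → 912
Group 2: 910 * 0.953 = 867
Group 3: 930 * 0.969 = 901
Group 4: 290 * 0.947 = 275
Group 5: 1550 * 0.954 = 1479
Group 6: 950 * 0.953 = 905
Group 7: 1100 * 0.95 = 1045
→ [912, 867, 901, 275, 1479, 905, 1045]

905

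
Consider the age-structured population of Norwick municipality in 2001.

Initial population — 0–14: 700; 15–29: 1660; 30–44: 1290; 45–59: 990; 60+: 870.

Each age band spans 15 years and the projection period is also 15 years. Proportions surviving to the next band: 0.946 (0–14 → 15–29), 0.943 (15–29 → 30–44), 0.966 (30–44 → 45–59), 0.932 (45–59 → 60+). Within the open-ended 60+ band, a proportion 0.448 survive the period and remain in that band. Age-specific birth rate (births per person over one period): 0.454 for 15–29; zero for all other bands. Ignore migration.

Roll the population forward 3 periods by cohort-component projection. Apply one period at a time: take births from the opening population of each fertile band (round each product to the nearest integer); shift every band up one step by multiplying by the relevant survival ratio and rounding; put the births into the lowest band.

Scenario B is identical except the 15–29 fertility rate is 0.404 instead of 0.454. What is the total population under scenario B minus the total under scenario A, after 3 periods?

-172

(Bands numbered youngest = 1 to oldest = 5.)
Period 1.
Births: 1660 * 0.454 = 754
Band 2: 700 * 0.946 = 662
Band 3: 1660 * 0.943 = 1565
Band 4: 1290 * 0.966 = 1246
Band 5: 990 * 0.932 + 870 * 0.448 = 923 + 390 = 1313
→ [754, 662, 1565, 1246, 1313]
Period 2.
Births: 662 * 0.454 = 301
Band 2: 754 * 0.946 = 713
Band 3: 662 * 0.943 = 624
Band 4: 1565 * 0.966 = 1512
Band 5: 1246 * 0.932 + 1313 * 0.448 = 1161 + 588 = 1749
→ [301, 713, 624, 1512, 1749]
Period 3.
Births: 713 * 0.454 = 324
Band 2: 301 * 0.946 = 285
Band 3: 713 * 0.943 = 672
Band 4: 624 * 0.966 = 603
Band 5: 1512 * 0.932 + 1749 * 0.448 = 1409 + 784 = 2193
→ [324, 285, 672, 603, 2193]
Scenario A total after 3 periods: 4077
Scenario B projection —
Period 1.
Births: 1660 * 0.404 = 671
Band 2: 700 * 0.946 = 662
Band 3: 1660 * 0.943 = 1565
Band 4: 1290 * 0.966 = 1246
Band 5: 990 * 0.932 + 870 * 0.448 = 923 + 390 = 1313
→ [671, 662, 1565, 1246, 1313]
Period 2.
Births: 662 * 0.404 = 267
Band 2: 671 * 0.946 = 635
Band 3: 662 * 0.943 = 624
Band 4: 1565 * 0.966 = 1512
Band 5: 1246 * 0.932 + 1313 * 0.448 = 1161 + 588 = 1749
→ [267, 635, 624, 1512, 1749]
Period 3.
Births: 635 * 0.404 = 257
Band 2: 267 * 0.946 = 253
Band 3: 635 * 0.943 = 599
Band 4: 624 * 0.966 = 603
Band 5: 1512 * 0.932 + 1749 * 0.448 = 1409 + 784 = 2193
→ [257, 253, 599, 603, 2193]
Scenario B total after 3 periods: 3905
Difference B − A = 3905 − 4077 = -172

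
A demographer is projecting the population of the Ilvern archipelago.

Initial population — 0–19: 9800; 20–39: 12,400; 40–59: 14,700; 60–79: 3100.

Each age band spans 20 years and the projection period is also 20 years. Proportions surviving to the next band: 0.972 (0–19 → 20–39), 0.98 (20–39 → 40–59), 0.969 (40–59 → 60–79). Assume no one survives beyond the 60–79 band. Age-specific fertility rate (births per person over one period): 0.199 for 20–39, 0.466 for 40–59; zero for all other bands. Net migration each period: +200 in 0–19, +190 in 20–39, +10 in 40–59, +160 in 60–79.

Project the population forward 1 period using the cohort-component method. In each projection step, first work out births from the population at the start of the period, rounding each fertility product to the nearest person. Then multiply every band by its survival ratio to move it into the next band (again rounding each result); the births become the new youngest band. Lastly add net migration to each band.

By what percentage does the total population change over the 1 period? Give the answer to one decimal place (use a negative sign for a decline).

After projecting period 1:
Births: 12400 * 0.199 = 2468, 14700 * 0.466 = 6850 → 9318
20–39: 9800 * 0.972 = 9526
40–59: 12400 * 0.98 = 12152
60–79: 14700 * 0.969 = 14244
Net migration: 0–19 + 200 → 9518; 20–39 + 190 → 9716; 40–59 + 10 → 12162; 60–79 + 160 → 14404
End of period: [9518, 9716, 12162, 14404]
Total: 40000 → 45800; change = 5800; percentage change = 14.5%

14.5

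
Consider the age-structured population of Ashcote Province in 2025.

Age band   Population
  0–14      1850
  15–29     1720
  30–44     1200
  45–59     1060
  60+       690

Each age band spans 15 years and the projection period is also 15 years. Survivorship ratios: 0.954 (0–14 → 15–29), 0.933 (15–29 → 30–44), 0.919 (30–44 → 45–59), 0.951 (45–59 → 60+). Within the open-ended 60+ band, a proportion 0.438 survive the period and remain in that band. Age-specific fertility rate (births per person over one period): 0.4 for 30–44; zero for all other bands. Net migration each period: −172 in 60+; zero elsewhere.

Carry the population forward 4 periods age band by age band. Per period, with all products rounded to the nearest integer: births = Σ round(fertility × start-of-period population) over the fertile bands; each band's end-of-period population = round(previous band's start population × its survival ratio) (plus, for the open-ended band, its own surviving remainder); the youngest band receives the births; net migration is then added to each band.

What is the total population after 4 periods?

3834

[period 1]
Births: 1200 × 0.4 = 480
15–29: 1850 × 0.954 = 1765
30–44: 1720 × 0.933 = 1605
45–59: 1200 × 0.919 = 1103
60+: 1060 × 0.951 + 690 × 0.438 = 1008 + 302 = 1310
Net migration: 60+ − 172 → 1138
→ [480, 1765, 1605, 1103, 1138]
[period 2]
Births: 1605 × 0.4 = 642
15–29: 480 × 0.954 = 458
30–44: 1765 × 0.933 = 1647
45–59: 1605 × 0.919 = 1475
60+: 1103 × 0.951 + 1138 × 0.438 = 1049 + 498 = 1547
Net migration: 60+ − 172 → 1375
→ [642, 458, 1647, 1475, 1375]
[period 3]
Births: 1647 × 0.4 = 659
15–29: 642 × 0.954 = 612
30–44: 458 × 0.933 = 427
45–59: 1647 × 0.919 = 1514
60+: 1475 × 0.951 + 1375 × 0.438 = 1403 + 602 = 2005
Net migration: 60+ − 172 → 1833
→ [659, 612, 427, 1514, 1833]
[period 4]
Births: 427 × 0.4 = 171
15–29: 659 × 0.954 = 629
30–44: 612 × 0.933 = 571
45–59: 427 × 0.919 = 392
60+: 1514 × 0.951 + 1833 × 0.438 = 1440 + 803 = 2243
Net migration: 60+ − 172 → 2071
→ [171, 629, 571, 392, 2071]
Total after period 4: 171 + 629 + 571 + 392 + 2071 = 3834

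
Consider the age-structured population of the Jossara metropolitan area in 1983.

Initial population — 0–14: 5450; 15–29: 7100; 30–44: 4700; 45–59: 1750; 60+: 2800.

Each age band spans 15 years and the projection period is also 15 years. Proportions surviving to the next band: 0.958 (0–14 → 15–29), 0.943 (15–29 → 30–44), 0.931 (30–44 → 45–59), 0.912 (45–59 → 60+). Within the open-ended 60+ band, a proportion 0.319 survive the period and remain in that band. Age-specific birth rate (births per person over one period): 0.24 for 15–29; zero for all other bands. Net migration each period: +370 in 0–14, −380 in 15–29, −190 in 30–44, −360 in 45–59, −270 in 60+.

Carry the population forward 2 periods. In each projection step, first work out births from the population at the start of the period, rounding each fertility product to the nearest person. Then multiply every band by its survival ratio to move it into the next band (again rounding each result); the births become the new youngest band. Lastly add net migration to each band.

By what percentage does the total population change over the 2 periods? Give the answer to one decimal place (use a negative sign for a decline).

Period 1.
Births: 7100 × 0.24 = 1704
15–29: 5450 × 0.958 = 5221
30–44: 7100 × 0.943 = 6695
45–59: 4700 × 0.931 = 4376
60+: 1750 × 0.912 + 2800 × 0.319 = 1596 + 893 = 2489
Net migration: 0–14 + 370 → 2074; 15–29 − 380 → 4841; 30–44 − 190 → 6505; 45–59 − 360 → 4016; 60+ − 270 → 2219
End of period: [2074, 4841, 6505, 4016, 2219]
Period 2.
Births: 4841 × 0.24 = 1162
15–29: 2074 × 0.958 = 1987
30–44: 4841 × 0.943 = 4565
45–59: 6505 × 0.931 = 6056
60+: 4016 × 0.912 + 2219 × 0.319 = 3663 + 708 = 4371
Net migration: 0–14 + 370 → 1532; 15–29 − 380 → 1607; 30–44 − 190 → 4375; 45–59 − 360 → 5696; 60+ − 270 → 4101
End of period: [1532, 1607, 4375, 5696, 4101]
Total: 21800 → 17311; change = -4489; percentage change = -20.6%

-20.6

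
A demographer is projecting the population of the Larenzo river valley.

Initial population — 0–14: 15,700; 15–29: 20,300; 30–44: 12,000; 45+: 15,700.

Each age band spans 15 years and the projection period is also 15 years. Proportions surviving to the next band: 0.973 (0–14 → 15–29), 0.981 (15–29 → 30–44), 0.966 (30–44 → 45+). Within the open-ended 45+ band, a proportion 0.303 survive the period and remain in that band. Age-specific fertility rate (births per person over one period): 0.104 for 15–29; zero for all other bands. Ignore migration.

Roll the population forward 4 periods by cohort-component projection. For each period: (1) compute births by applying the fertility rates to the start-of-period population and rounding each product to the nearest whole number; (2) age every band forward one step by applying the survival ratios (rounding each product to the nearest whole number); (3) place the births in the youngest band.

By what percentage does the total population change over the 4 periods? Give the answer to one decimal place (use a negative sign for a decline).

-83.6

— Period 1 —
Births: 20300 * 0.104 = 2111
15–29: 15700 * 0.973 = 15276
30–44: 20300 * 0.981 = 19914
45+: 12000 * 0.966 + 15700 * 0.303 = 11592 + 4757 = 16349
End of period: [2111, 15276, 19914, 16349]
— Period 2 —
Births: 15276 * 0.104 = 1589
15–29: 2111 * 0.973 = 2054
30–44: 15276 * 0.981 = 14986
45+: 19914 * 0.966 + 16349 * 0.303 = 19237 + 4954 = 24191
End of period: [1589, 2054, 14986, 24191]
— Period 3 —
Births: 2054 * 0.104 = 214
15–29: 1589 * 0.973 = 1546
30–44: 2054 * 0.981 = 2015
45+: 14986 * 0.966 + 24191 * 0.303 = 14476 + 7330 = 21806
End of period: [214, 1546, 2015, 21806]
— Period 4 —
Births: 1546 * 0.104 = 161
15–29: 214 * 0.973 = 208
30–44: 1546 * 0.981 = 1517
45+: 2015 * 0.966 + 21806 * 0.303 = 1946 + 6607 = 8553
End of period: [161, 208, 1517, 8553]
Total: 63700 → 10439; change = -53261; percentage change = -83.6%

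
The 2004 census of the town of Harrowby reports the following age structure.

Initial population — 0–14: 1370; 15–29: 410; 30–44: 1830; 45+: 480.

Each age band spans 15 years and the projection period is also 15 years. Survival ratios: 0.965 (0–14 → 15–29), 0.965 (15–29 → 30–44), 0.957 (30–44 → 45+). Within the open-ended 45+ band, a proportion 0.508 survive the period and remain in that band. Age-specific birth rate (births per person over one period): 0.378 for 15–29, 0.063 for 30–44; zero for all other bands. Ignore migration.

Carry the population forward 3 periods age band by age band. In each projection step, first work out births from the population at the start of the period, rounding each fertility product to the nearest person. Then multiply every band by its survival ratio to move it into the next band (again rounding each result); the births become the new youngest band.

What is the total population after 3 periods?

Period 1.
Births: 410 * 0.378 = 155 ; 1830 * 0.063 = 115 → total 270
15–29: 1370 * 0.965 = 1322
30–44: 410 * 0.965 = 396
45+: 1830 * 0.957 + 480 * 0.508 = 1751 + 244 = 1995
Giving 270 / 1322 / 396 / 1995.
Period 2.
Births: 1322 * 0.378 = 500 ; 396 * 0.063 = 25 → total 525
15–29: 270 * 0.965 = 261
30–44: 1322 * 0.965 = 1276
45+: 396 * 0.957 + 1995 * 0.508 = 379 + 1013 = 1392
Giving 525 / 261 / 1276 / 1392.
Period 3.
Births: 261 * 0.378 = 99 ; 1276 * 0.063 = 80 → total 179
15–29: 525 * 0.965 = 507
30–44: 261 * 0.965 = 252
45+: 1276 * 0.957 + 1392 * 0.508 = 1221 + 707 = 1928
Giving 179 / 507 / 252 / 1928.
Total after period 3: 179 + 507 + 252 + 1928 = 2866

2866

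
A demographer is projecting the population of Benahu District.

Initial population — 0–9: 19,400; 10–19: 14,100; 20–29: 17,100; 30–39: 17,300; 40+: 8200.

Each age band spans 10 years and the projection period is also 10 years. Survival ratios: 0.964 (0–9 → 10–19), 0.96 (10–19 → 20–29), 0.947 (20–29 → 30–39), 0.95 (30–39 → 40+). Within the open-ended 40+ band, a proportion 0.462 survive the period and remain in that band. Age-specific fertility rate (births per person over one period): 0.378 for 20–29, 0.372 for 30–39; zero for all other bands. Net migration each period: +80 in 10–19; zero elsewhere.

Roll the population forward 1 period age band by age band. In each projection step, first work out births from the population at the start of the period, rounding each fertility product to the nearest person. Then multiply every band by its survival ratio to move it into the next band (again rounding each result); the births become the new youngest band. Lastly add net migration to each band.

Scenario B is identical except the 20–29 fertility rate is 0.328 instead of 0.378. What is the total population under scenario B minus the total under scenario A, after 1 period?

Call the bands 1 to 5, youngest first.
Period 1:
Births: 17100 × 0.378 = 6464 ; 17300 × 0.372 = 6436 ⇒ total 12900
Band 2: 19400 × 0.964 = 18702
Band 3: 14100 × 0.96 = 13536
Band 4: 17100 × 0.947 = 16194
Band 5: 17300 × 0.95 + 8200 × 0.462 = 16435 + 3788 = 20223
Net migration: Band 2 + 80 → 18782
→ [12900, 18782, 13536, 16194, 20223]
Scenario A total after 1 period: 81635
Scenario B projection —
Period 1:
Births: 17100 × 0.328 = 5609 ; 17300 × 0.372 = 6436 ⇒ total 12045
Band 2: 19400 × 0.964 = 18702
Band 3: 14100 × 0.96 = 13536
Band 4: 17100 × 0.947 = 16194
Band 5: 17300 × 0.95 + 8200 × 0.462 = 16435 + 3788 = 20223
Net migration: Band 2 + 80 → 18782
→ [12045, 18782, 13536, 16194, 20223]
Scenario B total after 1 period: 80780
Difference B − A = 80780 − 81635 = -855

-855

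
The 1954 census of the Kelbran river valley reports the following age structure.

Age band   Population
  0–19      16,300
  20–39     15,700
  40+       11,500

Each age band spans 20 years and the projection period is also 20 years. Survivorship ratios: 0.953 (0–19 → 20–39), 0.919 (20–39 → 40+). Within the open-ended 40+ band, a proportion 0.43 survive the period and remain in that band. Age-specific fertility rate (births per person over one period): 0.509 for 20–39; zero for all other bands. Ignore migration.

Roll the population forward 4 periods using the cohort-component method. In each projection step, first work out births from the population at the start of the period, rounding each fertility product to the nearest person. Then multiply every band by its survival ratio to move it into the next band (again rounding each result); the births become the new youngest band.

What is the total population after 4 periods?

Period 1:
Births: 15700 * 0.509 = 7991
20–39: 16300 * 0.953 = 15534
40+: 15700 * 0.919 + 11500 * 0.43 = 14428 + 4945 = 19373
End of period: [7991, 15534, 19373]
Period 2:
Births: 15534 * 0.509 = 7907
20–39: 7991 * 0.953 = 7615
40+: 15534 * 0.919 + 19373 * 0.43 = 14276 + 8330 = 22606
End of period: [7907, 7615, 22606]
Period 3:
Births: 7615 * 0.509 = 3876
20–39: 7907 * 0.953 = 7535
40+: 7615 * 0.919 + 22606 * 0.43 = 6998 + 9721 = 16719
End of period: [3876, 7535, 16719]
Period 4:
Births: 7535 * 0.509 = 3835
20–39: 3876 * 0.953 = 3694
40+: 7535 * 0.919 + 16719 * 0.43 = 6925 + 7189 = 14114
End of period: [3835, 3694, 14114]
Total after period 4: 3835 + 3694 + 14114 = 21643

21643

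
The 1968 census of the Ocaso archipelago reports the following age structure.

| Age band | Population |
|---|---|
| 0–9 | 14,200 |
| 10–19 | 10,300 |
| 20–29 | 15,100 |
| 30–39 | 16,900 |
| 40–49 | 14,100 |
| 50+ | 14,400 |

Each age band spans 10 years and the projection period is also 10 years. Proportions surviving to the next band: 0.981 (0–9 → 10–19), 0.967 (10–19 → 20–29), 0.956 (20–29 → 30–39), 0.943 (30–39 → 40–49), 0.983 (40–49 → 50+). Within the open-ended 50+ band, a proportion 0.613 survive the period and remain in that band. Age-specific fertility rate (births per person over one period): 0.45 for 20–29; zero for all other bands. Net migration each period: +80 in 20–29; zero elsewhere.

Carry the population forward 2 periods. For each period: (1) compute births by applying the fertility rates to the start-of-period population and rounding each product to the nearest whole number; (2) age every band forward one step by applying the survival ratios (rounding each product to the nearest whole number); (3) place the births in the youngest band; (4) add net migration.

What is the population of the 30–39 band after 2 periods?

(Groups numbered youngest = 1 to oldest = 6.)
Period 1:
Births: 15100 * 0.45 = 6795
Group 2: 14200 * 0.981 = 13930
Group 3: 10300 * 0.967 = 9960
Group 4: 15100 * 0.956 = 14436
Group 5: 16900 * 0.943 = 15937
Group 6: 14100 * 0.983 + 14400 * 0.613 = 13860 + 8827 = 22687
Net migration: Group 3 + 80 → 10040
→ [6795, 13930, 10040, 14436, 15937, 22687]
Period 2:
Births: 10040 * 0.45 = 4518
Group 2: 6795 * 0.981 = 6666
Group 3: 13930 * 0.967 = 13470
Group 4: 10040 * 0.956 = 9598
Group 5: 14436 * 0.943 = 13613
Group 6: 15937 * 0.983 + 22687 * 0.613 = 15666 + 13907 = 29573
Net migration: Group 3 + 80 → 13550
→ [4518, 6666, 13550, 9598, 13613, 29573]

9598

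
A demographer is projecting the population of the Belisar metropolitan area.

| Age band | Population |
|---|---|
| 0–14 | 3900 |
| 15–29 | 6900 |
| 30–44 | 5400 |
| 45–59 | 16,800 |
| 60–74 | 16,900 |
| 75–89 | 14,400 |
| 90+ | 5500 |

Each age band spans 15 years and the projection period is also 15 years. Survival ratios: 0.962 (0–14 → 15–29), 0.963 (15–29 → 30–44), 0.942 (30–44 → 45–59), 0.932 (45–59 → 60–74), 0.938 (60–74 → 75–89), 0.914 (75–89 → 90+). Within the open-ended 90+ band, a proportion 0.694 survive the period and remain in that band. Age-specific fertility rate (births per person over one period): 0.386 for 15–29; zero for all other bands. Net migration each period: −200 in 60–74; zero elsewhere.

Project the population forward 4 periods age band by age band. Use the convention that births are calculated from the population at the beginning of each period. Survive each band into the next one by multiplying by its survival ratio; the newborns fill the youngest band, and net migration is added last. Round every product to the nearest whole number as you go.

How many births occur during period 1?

2663

Numbering the bands 1..7 from youngest to oldest:
— Period 1 —
Births: 6900 * 0.386 = 2663
Band 2: 3900 * 0.962 = 3752
Band 3: 6900 * 0.963 = 6645
Band 4: 5400 * 0.942 = 5087
Band 5: 16800 * 0.932 = 15658
Band 6: 16900 * 0.938 = 15852
Band 7: 14400 * 0.914 + 5500 * 0.694 = 13162 + 3817 = 16979
Net migration: Band 5 − 200 → 15458
Population now: 0–14=2663, 15–29=3752, 30–44=6645, 45–59=5087, 60–74=15458, 75–89=15852, 90+=16979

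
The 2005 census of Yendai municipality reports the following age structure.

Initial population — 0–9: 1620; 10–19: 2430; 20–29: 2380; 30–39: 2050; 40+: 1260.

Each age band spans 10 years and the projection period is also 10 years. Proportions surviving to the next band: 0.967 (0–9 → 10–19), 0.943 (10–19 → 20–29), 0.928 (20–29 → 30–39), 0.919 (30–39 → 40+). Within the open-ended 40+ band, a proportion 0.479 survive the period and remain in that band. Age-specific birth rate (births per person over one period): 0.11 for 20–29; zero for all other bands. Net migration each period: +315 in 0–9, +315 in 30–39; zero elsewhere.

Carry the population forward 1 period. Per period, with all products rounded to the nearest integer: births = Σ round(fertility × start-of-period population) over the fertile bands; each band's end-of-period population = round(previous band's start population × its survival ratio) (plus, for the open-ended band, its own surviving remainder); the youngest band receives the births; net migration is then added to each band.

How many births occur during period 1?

(Groups numbered youngest = 1 to oldest = 5.)
[period 1]
Births: 2380 × 0.11 = 262
Group 2: 1620 × 0.967 = 1567
Group 3: 2430 × 0.943 = 2291
Group 4: 2380 × 0.928 = 2209
Group 5: 2050 × 0.919 + 1260 × 0.479 = 1884 + 604 = 2488
Net migration: Group 1 + 315 → 577; Group 4 + 315 → 2524
End of period: [577, 1567, 2291, 2524, 2488]

262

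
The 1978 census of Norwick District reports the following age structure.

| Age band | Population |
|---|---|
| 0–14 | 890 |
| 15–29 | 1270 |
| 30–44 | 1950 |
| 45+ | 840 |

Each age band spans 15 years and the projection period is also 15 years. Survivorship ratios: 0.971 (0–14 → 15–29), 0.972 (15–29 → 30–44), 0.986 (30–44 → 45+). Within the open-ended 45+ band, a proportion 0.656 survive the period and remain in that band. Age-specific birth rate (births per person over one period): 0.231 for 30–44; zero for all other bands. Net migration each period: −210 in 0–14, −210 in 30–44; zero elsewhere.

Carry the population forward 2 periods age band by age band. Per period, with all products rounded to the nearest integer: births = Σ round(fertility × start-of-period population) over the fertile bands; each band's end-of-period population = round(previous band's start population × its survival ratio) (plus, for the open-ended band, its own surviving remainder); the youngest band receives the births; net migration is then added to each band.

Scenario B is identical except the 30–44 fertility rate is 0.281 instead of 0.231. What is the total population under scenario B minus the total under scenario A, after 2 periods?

[period 1]
Births: 1950 × 0.231 = 450
15–29: 890 × 0.971 = 864
30–44: 1270 × 0.972 = 1234
45+: 1950 × 0.986 + 840 × 0.656 = 1923 + 551 = 2474
Net migration: 0–14 − 210 → 240; 30–44 − 210 → 1024
→ [240, 864, 1024, 2474]
[period 2]
Births: 1024 × 0.231 = 237
15–29: 240 × 0.971 = 233
30–44: 864 × 0.972 = 840
45+: 1024 × 0.986 + 2474 × 0.656 = 1010 + 1623 = 2633
Net migration: 0–14 − 210 → 27; 30–44 − 210 → 630
→ [27, 233, 630, 2633]
Scenario A total after 2 periods: 3523
Scenario B projection —
[period 1]
Births: 1950 × 0.281 = 548
15–29: 890 × 0.971 = 864
30–44: 1270 × 0.972 = 1234
45+: 1950 × 0.986 + 840 × 0.656 = 1923 + 551 = 2474
Net migration: 0–14 − 210 → 338; 30–44 − 210 → 1024
→ [338, 864, 1024, 2474]
[period 2]
Births: 1024 × 0.281 = 288
15–29: 338 × 0.971 = 328
30–44: 864 × 0.972 = 840
45+: 1024 × 0.986 + 2474 × 0.656 = 1010 + 1623 = 2633
Net migration: 0–14 − 210 → 78; 30–44 − 210 → 630
→ [78, 328, 630, 2633]
Scenario B total after 2 periods: 3669
Difference B − A = 3669 − 3523 = 146

146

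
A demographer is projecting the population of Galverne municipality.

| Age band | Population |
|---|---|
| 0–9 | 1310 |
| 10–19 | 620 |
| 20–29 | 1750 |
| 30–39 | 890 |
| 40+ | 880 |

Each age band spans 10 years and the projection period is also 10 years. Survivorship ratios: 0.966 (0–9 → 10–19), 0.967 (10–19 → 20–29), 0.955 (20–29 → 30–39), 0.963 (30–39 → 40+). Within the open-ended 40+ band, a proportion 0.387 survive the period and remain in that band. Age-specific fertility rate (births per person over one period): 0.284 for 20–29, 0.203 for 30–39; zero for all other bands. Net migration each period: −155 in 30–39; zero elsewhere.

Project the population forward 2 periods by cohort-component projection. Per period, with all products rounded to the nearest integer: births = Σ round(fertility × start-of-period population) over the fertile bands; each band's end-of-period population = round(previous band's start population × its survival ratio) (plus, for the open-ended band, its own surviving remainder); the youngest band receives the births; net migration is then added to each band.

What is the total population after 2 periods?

4698

Let group 1 be 0–9 through group 5 = 40+.
After projecting period 1:
Births: 1750 * 0.284 = 497  |  890 * 0.203 = 181 → total 678
Group 2: 1310 * 0.966 = 1265
Group 3: 620 * 0.967 = 600
Group 4: 1750 * 0.955 = 1671
Group 5: 890 * 0.963 + 880 * 0.387 = 857 + 341 = 1198
Net migration: Group 4 − 155 → 1516
→ [678, 1265, 600, 1516, 1198]
After projecting period 2:
Births: 600 * 0.284 = 170  |  1516 * 0.203 = 308 → total 478
Group 2: 678 * 0.966 = 655
Group 3: 1265 * 0.967 = 1223
Group 4: 600 * 0.955 = 573
Group 5: 1516 * 0.963 + 1198 * 0.387 = 1460 + 464 = 1924
Net migration: Group 4 − 155 → 418
→ [478, 655, 1223, 418, 1924]
Total after period 2: 478 + 655 + 1223 + 418 + 1924 = 4698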